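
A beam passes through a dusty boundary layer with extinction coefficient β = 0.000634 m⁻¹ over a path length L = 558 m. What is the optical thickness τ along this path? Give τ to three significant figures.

0.354

τ = β·L = 0.000634 × 558 = 0.3538.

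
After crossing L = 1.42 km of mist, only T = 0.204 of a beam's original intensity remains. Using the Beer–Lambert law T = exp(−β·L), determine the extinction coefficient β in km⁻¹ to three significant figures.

Beer–Lambert: T = exp(−βL) ⇒ β = −ln(T)/L = −ln(0.204)/1.42 = 1.5896/1.42 = 1.119 km⁻¹.

1.12 km⁻¹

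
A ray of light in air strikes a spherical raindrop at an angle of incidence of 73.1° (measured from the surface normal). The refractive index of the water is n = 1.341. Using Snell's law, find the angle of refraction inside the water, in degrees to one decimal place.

Snell: sin θ_r = sin θ_i / n = sin 73.1° / 1.341 = 0.9568 / 1.341 = 0.7135.
θ_r = arcsin(0.7135) = 45.52°.

45.5°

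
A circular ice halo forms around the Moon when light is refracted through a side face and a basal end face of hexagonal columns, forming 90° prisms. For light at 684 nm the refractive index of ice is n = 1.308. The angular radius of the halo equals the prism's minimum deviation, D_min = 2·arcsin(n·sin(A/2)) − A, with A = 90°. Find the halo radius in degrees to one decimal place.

45.3°

n·sin(A/2) = 1.308 × sin 45° = 1.308 × 0.7071 = 0.9249.
D_min = 2·arcsin(0.9249) − 90° = 2 × 67.653° − 90° = 45.305°.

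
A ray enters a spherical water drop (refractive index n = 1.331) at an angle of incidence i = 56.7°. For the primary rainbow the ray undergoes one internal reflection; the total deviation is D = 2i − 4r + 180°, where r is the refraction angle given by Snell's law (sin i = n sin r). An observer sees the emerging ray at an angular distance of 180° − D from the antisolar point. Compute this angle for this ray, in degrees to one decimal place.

42.2°

sin r = sin 56.7° / 1.331 = 0.8358/1.331 = 0.6280; r = 38.90°.
D = 2·56.7° − 4·38.90° + 180° = 113.40° − 155.60° + 180° = 137.80°.
Angle from antisolar point = 180° − D = 42.20°.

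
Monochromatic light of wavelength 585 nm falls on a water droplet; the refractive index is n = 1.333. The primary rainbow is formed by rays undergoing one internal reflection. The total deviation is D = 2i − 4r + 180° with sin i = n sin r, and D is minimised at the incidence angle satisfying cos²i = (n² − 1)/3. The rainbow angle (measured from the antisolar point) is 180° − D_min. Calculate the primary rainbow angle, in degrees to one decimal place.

cos²i = (1.77689 − 1)/3 = 0.25896; i = arccos(0.50888) = 59.410°.
sin r = sin 59.410°/1.333 = 0.64579; r = 40.225°.
D_min = 2·59.410° − 4·40.225° + 180° = 137.922°.
Rainbow angle = 180° − D_min = 42.078°.

42.1°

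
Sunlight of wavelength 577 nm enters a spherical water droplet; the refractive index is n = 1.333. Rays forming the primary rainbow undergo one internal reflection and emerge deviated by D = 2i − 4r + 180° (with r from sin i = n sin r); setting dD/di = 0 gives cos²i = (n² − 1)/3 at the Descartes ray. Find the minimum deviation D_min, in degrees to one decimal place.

137.9°

cos²i = (1.77689 − 1)/3 = 0.25896; i = arccos(0.50888) = 59.410°.
sin r = sin 59.410°/1.333 = 0.64579; r = 40.225°.
D_min = 2·59.410° − 4·40.225° + 180° = 137.922°.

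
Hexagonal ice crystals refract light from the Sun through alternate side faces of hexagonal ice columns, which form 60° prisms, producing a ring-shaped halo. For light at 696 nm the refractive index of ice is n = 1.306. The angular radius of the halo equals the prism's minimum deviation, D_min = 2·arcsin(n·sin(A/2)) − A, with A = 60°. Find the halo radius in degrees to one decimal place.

21.5°

n·sin(A/2) = 1.306 × sin 30° = 1.306 × 0.5000 = 0.6530.
D_min = 2·arcsin(0.6530) − 60° = 2 × 40.768° − 60° = 21.536°.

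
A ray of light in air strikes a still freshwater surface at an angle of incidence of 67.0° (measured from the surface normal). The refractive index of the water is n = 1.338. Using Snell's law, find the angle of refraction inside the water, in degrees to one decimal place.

43.5°

Snell: sin θ_r = sin θ_i / n = sin 67.0° / 1.338 = 0.9205 / 1.338 = 0.6880.
θ_r = arcsin(0.6880) = 43.47°.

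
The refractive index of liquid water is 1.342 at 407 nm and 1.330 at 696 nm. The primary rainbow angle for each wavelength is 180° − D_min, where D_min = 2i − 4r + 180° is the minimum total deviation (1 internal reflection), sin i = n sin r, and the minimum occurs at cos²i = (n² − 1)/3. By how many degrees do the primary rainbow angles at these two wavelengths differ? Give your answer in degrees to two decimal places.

1.73°

At 407 nm (n = 1.342): cos²i = 0.26699 → i = 58.888°, r = 39.641°, D_min = 139.213°, rainbow angle = 40.787°.
At 696 nm (n = 1.330): cos²i = 0.25630 → i = 59.585°, r = 40.422°, D_min = 137.484°, rainbow angle = 42.516°.
Angular width = |40.787° − 42.516°| = 1.729°.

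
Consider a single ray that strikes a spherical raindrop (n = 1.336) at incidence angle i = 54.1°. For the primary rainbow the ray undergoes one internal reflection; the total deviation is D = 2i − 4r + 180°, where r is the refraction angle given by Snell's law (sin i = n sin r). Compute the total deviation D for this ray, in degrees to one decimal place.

138.9°

sin r = sin 54.1° / 1.336 = 0.8100/1.336 = 0.6063; r = 37.32°.
D = 2·54.1° − 4·37.32° + 180° = 108.20° − 149.30° + 180° = 138.90°.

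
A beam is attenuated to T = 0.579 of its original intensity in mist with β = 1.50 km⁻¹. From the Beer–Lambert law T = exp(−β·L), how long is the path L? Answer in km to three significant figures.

0.364 km

Beer–Lambert: T = exp(−βL) ⇒ L = −ln(T)/β = −ln(0.579)/1.50 = 0.5465/1.50 = 0.3643 km.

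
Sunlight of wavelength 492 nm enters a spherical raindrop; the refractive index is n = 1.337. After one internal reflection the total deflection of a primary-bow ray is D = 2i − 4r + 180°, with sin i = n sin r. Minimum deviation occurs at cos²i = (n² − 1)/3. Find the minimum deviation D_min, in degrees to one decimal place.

cos²i = (1.78757 − 1)/3 = 0.26252; i = arccos(0.51237) = 59.178°.
sin r = sin 59.178°/1.337 = 0.64231; r = 39.964°.
D_min = 2·59.178° − 4·39.964° + 180° = 138.500°.

138.5°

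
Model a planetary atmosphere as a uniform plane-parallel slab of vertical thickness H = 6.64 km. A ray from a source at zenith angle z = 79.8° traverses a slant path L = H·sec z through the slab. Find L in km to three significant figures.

sec z = 1/cos 79.8° = 5.6470.
L = 6.64 × 5.6470 = 37.496 km.

37.5 km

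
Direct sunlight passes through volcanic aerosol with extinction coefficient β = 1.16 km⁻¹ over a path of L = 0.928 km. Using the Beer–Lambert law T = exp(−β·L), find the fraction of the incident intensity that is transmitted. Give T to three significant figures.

τ = β·L = 1.16 × 0.928 = 1.0765.
T = exp(−1.0765) = 0.3408.

0.341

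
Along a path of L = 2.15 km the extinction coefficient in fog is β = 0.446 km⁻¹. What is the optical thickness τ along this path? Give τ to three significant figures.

0.959

τ = β·L = 0.446 × 2.15 = 0.9589.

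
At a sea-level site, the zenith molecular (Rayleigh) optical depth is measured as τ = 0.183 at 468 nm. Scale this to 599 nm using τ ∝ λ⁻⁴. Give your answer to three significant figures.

0.0682

τ(599 nm) = τ(468 nm) × (468/599)⁴ = 0.183 × (0.7813)⁴ = 0.183 × 0.3726 = 0.0682.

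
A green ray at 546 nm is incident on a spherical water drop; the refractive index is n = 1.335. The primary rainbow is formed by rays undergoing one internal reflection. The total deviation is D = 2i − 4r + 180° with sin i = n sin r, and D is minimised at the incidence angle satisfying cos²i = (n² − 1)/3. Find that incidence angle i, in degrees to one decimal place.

59.3°

cos²i = (1.335² − 1)/3 = (1.78222 − 1)/3 = 0.26074.
cos i = 0.51063, so i = 59.294°.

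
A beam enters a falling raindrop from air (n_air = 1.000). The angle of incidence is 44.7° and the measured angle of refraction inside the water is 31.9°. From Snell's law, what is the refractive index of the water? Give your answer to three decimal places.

n = sin θ_i / sin θ_r = sin 44.7° / sin 31.9° = 0.7034 / 0.5284 = 1.3311.

1.331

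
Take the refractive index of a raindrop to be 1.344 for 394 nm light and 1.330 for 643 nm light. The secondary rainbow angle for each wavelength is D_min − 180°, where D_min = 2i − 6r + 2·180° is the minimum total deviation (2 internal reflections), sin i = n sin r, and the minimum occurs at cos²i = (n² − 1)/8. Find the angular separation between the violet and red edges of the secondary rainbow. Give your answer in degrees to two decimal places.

3.63°

At 394 nm (n = 1.344): cos²i = 0.10079 → i = 71.490°, r = 44.874°, D_min = 233.733°, rainbow angle = 53.733°.
At 643 nm (n = 1.330): cos²i = 0.09611 → i = 71.940°, r = 45.630°, D_min = 230.101°, rainbow angle = 50.101°.
Angular width = |53.733° − 50.101°| = 3.632°.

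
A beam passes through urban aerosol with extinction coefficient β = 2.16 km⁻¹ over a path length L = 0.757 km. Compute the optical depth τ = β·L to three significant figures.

1.64

τ = β·L = 2.16 × 0.757 = 1.6351.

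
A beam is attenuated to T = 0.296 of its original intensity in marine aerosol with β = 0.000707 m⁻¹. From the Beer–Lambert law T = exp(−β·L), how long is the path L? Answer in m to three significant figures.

1720 m

Beer–Lambert: T = exp(−βL) ⇒ L = −ln(T)/β = −ln(0.296)/0.000707 = 1.2174/0.000707 = 1722 m.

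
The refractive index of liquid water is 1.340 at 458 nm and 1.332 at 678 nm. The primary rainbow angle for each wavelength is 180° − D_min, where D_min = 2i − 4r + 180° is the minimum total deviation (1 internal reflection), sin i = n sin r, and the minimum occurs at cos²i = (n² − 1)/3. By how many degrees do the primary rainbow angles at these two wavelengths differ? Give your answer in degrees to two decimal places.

At 458 nm (n = 1.340): cos²i = 0.26520 → i = 59.004°, r = 39.770°, D_min = 138.929°, rainbow angle = 41.071°.
At 678 nm (n = 1.332): cos²i = 0.25807 → i = 59.469°, r = 40.290°, D_min = 137.776°, rainbow angle = 42.224°.
Angular width = |41.071° − 42.224°| = 1.153°.

1.15°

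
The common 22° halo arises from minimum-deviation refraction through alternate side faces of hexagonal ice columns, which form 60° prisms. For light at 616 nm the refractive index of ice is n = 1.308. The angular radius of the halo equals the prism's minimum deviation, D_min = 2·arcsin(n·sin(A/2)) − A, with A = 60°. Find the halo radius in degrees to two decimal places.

21.69°

n·sin(A/2) = 1.308 × sin 30° = 1.308 × 0.5000 = 0.6540.
D_min = 2·arcsin(0.6540) − 60° = 2 × 40.844° − 60° = 21.688°.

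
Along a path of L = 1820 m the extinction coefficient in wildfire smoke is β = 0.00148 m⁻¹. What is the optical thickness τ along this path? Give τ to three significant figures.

τ = β·L = 0.00148 × 1820 = 2.6936.

2.69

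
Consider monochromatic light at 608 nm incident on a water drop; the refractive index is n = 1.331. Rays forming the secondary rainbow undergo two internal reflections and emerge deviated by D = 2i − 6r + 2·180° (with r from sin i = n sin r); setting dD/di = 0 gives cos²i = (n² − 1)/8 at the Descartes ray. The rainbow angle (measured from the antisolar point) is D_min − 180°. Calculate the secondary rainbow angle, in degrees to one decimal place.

50.4°

cos²i = (1.77156 − 1)/8 = 0.09645; i = arccos(0.31056) = 71.907°.
sin r = sin 71.907°/1.331 = 0.71417; r = 45.575°.
D_min = 2·71.907° − 6·45.575° + 360° = 230.365°.
Rainbow angle = D_min − 180° = 50.365°.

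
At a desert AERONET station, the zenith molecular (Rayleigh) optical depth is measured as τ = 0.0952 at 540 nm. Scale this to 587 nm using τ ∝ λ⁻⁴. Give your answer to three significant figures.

τ(587 nm) = τ(540 nm) × (540/587)⁴ = 0.0952 × (0.9199)⁴ = 0.0952 × 0.7162 = 0.0682.

0.0682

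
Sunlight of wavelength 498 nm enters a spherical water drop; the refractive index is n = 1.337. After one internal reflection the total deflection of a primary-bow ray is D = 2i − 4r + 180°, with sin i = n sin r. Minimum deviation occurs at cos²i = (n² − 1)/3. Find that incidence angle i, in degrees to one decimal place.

59.2°

cos²i = (1.337² − 1)/3 = (1.78757 − 1)/3 = 0.26252.
cos i = 0.51237, so i = 59.178°.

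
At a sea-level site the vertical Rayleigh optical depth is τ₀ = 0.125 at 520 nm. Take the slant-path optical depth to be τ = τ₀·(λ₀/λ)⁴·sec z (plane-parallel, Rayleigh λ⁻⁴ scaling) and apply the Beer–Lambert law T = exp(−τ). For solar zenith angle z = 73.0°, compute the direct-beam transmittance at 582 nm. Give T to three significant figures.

0.762

sec 73.0° = 3.4203.
τ = 0.125 × (520/582)⁴ × 3.4203 = 0.125 × 0.6373 × 3.4203 = 0.2725.
T = exp(−0.2725) = 0.7615.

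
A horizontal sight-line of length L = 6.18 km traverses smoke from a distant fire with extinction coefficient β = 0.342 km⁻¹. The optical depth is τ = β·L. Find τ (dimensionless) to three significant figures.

τ = β·L = 0.342 × 6.18 = 2.1136.

2.11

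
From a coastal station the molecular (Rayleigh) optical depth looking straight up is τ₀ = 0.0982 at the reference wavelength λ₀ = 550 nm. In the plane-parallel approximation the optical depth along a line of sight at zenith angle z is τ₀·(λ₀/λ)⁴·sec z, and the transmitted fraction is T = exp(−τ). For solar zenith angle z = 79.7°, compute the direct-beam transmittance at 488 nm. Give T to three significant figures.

sec 79.7° = 5.5928.
τ = 0.0982 × (550/488)⁴ × 5.5928 = 0.0982 × 1.6135 × 5.5928 = 0.8862.
T = exp(−0.8862) = 0.4122.

0.412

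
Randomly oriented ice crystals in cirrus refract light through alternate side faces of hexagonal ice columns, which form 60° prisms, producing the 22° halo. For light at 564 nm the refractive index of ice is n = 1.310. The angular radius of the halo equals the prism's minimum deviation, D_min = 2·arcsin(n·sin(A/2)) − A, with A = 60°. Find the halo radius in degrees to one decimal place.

n·sin(A/2) = 1.310 × sin 30° = 1.310 × 0.5000 = 0.6550.
D_min = 2·arcsin(0.6550) − 60° = 2 × 40.920° − 60° = 21.839°.

21.8°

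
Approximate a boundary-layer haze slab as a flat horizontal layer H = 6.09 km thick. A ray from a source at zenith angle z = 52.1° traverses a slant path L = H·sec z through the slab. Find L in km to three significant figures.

9.91 km

sec z = 1/cos 52.1° = 1.6279.
L = 6.09 × 1.6279 = 9.914 km.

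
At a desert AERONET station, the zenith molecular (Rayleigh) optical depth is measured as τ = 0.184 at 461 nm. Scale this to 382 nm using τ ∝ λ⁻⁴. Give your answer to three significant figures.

τ(382 nm) = τ(461 nm) × (461/382)⁴ = 0.184 × (1.2068)⁴ = 0.184 × 2.1210 = 0.3903.

0.390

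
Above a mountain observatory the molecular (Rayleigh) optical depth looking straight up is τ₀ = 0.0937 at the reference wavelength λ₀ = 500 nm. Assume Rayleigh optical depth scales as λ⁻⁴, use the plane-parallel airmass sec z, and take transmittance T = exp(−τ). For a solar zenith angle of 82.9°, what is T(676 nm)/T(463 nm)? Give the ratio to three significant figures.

2.23

Airmass: sec 82.9° = 8.0905.
τ(676 nm) = 0.0937 × (500/676)⁴ × 8.0905 = 0.0937 × 0.2993 × 8.0905 = 0.2269.
τ(463 nm) = 0.0937 × (500/463)⁴ × 8.0905 = 0.0937 × 1.3601 × 8.0905 = 1.0310.
T(676)/T(463) = exp(τ_B − τ_A) = exp(0.8041) = 2.2348.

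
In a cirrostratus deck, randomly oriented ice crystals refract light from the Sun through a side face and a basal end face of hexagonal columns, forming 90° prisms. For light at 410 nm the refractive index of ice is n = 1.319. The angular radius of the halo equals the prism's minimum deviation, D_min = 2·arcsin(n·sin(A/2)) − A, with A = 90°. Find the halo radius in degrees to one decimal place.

n·sin(A/2) = 1.319 × sin 45° = 1.319 × 0.7071 = 0.9327.
D_min = 2·arcsin(0.9327) − 90° = 2 × 68.856° − 90° = 47.711°.

47.7°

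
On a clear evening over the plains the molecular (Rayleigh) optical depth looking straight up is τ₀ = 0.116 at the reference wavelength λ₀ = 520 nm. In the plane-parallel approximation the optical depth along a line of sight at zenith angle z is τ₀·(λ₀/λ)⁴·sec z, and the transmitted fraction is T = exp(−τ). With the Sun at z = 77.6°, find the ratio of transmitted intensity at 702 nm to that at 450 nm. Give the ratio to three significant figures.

Airmass: sec 77.6° = 4.6569.
τ(702 nm) = 0.116 × (520/702)⁴ × 4.6569 = 0.116 × 0.3011 × 4.6569 = 0.1626.
τ(450 nm) = 0.116 × (520/450)⁴ × 4.6569 = 0.116 × 1.7830 × 4.6569 = 0.9632.
T(702)/T(450) = exp(τ_B − τ_A) = exp(0.8006) = 2.2268.

2.23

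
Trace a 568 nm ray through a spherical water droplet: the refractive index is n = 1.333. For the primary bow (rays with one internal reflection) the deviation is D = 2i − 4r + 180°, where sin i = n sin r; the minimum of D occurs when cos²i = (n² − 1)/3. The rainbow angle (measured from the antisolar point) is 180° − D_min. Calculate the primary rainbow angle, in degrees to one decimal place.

cos²i = (1.77689 − 1)/3 = 0.25896; i = arccos(0.50888) = 59.410°.
sin r = sin 59.410°/1.333 = 0.64579; r = 40.225°.
D_min = 2·59.410° − 4·40.225° + 180° = 137.922°.
Rainbow angle = 180° − D_min = 42.078°.

42.1°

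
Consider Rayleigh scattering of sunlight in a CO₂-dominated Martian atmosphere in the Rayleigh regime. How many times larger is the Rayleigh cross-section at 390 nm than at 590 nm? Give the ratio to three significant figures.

5.24

Rayleigh scattering ∝ λ⁻⁴, so the ratio of coefficients is the inverse fourth power of the wavelength ratio.
σ(390)/σ(590) = (590/390)⁴ = (1.5128)⁴ = 5.238.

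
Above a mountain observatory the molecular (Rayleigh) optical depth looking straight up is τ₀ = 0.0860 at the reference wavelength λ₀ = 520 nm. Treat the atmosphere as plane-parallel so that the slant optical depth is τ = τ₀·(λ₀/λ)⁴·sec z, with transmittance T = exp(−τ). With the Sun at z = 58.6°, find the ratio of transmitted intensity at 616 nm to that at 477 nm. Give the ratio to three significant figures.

1.16

Airmass: sec 58.6° = 1.9194.
τ(616 nm) = 0.0860 × (520/616)⁴ × 1.9194 = 0.0860 × 0.5078 × 1.9194 = 0.0838.
τ(477 nm) = 0.0860 × (520/477)⁴ × 1.9194 = 0.0860 × 1.4123 × 1.9194 = 0.2331.
T(616)/T(477) = exp(τ_B − τ_A) = exp(0.1493) = 1.1610.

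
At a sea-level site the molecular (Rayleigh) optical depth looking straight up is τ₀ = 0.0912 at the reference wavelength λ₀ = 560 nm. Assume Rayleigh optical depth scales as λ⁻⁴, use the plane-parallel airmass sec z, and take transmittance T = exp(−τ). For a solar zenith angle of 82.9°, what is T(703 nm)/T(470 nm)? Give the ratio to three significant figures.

3.29

Airmass: sec 82.9° = 8.0905.
τ(703 nm) = 0.0912 × (560/703)⁴ × 8.0905 = 0.0912 × 0.4027 × 8.0905 = 0.2971.
τ(470 nm) = 0.0912 × (560/470)⁴ × 8.0905 = 0.0912 × 2.0154 × 8.0905 = 1.4871.
T(703)/T(470) = exp(τ_B − τ_A) = exp(1.1900) = 3.2870.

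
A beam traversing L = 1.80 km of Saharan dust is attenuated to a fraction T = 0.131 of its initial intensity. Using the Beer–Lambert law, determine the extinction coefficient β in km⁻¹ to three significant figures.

Beer–Lambert: T = exp(−βL) ⇒ β = −ln(T)/L = −ln(0.131)/1.80 = 2.0326/1.80 = 1.129 km⁻¹.

1.13 km⁻¹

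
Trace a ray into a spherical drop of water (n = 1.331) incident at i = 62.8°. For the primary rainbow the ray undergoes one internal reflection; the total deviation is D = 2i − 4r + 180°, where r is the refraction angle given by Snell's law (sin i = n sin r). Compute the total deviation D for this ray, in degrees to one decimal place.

sin r = sin 62.8° / 1.331 = 0.8894/1.331 = 0.6682; r = 41.93°.
D = 2·62.8° − 4·41.93° + 180° = 125.60° − 167.72° + 180° = 137.88°.

137.9°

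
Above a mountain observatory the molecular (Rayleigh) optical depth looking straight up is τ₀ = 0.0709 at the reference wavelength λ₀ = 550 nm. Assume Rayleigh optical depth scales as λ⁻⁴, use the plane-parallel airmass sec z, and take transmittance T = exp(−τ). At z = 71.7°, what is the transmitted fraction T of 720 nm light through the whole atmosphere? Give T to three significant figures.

0.926

sec 71.7° = 3.1848.
τ = 0.0709 × (550/720)⁴ × 3.1848 = 0.0709 × 0.3405 × 3.1848 = 0.0769.
T = exp(−0.0769) = 0.9260.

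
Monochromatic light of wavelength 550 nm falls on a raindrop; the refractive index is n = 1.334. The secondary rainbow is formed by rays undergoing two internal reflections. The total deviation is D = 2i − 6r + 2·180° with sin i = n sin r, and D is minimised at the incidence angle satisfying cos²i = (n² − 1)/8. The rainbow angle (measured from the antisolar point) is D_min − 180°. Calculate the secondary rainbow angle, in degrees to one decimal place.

51.2°

cos²i = (1.77956 − 1)/8 = 0.09744; i = arccos(0.31216) = 71.810°.
sin r = sin 71.810°/1.334 = 0.71217; r = 45.411°.
D_min = 2·71.810° − 6·45.411° + 360° = 231.153°.
Rainbow angle = D_min − 180° = 51.153°.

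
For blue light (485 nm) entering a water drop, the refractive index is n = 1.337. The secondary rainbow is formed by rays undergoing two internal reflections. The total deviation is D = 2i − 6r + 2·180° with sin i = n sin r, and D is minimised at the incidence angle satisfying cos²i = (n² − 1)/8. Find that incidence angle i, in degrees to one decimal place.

cos²i = (1.337² − 1)/8 = (1.78757 − 1)/8 = 0.09845.
cos i = 0.31376, so i = 71.714°.

71.7°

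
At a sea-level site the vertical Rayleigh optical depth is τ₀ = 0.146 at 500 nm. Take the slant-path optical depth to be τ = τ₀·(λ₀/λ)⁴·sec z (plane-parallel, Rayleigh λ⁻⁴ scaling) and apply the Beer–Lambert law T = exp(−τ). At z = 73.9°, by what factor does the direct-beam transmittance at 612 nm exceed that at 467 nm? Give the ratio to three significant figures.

Airmass: sec 73.9° = 3.6060.
τ(612 nm) = 0.146 × (500/612)⁴ × 3.6060 = 0.146 × 0.4455 × 3.6060 = 0.2346.
τ(467 nm) = 0.146 × (500/467)⁴ × 3.6060 = 0.146 × 1.3141 × 3.6060 = 0.6918.
T(612)/T(467) = exp(τ_B − τ_A) = exp(0.4573) = 1.5797.

1.58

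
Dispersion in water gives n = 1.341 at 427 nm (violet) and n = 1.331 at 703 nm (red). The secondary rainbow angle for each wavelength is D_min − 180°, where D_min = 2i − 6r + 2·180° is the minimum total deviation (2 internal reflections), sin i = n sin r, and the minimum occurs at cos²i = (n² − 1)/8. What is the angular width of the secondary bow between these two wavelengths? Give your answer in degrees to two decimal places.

2.60°

At 427 nm (n = 1.341): cos²i = 0.09979 → i = 71.586°, r = 45.034°, D_min = 232.966°, rainbow angle = 52.966°.
At 703 nm (n = 1.331): cos²i = 0.09645 → i = 71.907°, r = 45.575°, D_min = 230.365°, rainbow angle = 50.365°.
Angular width = |52.966° − 50.365°| = 2.601°.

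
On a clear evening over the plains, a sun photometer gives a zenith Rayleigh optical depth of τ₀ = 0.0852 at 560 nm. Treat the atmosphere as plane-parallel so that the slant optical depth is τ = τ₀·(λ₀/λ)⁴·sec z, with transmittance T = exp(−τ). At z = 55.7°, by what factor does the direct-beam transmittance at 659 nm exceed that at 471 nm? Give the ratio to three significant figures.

Airmass: sec 55.7° = 1.7745.
τ(659 nm) = 0.0852 × (560/659)⁴ × 1.7745 = 0.0852 × 0.5214 × 1.7745 = 0.0788.
τ(471 nm) = 0.0852 × (560/471)⁴ × 1.7745 = 0.0852 × 1.9983 × 1.7745 = 0.3021.
T(659)/T(471) = exp(τ_B − τ_A) = exp(0.2233) = 1.2502.

1.25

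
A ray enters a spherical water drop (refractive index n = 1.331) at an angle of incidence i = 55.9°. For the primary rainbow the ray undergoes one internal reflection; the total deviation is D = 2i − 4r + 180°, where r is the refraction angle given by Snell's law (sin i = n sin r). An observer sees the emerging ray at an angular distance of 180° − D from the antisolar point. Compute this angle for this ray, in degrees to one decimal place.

sin r = sin 55.9° / 1.331 = 0.8281/1.331 = 0.6221; r = 38.47°.
D = 2·55.9° − 4·38.47° + 180° = 111.80° − 153.89° + 180° = 137.91°.
Angle from antisolar point = 180° − D = 42.09°.

42.1°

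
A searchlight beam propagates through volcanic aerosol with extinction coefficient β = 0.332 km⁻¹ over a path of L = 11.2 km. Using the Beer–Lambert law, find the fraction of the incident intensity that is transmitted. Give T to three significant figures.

τ = β·L = 0.332 × 11.2 = 3.7184.
T = exp(−3.7184) = 0.0243.

0.0243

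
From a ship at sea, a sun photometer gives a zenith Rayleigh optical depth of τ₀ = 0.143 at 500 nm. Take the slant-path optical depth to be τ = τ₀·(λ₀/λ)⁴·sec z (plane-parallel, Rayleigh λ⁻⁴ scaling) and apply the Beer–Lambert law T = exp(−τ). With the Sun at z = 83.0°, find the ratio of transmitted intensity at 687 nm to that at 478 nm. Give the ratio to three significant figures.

2.93

Airmass: sec 83.0° = 8.2055.
τ(687 nm) = 0.143 × (500/687)⁴ × 8.2055 = 0.143 × 0.2806 × 8.2055 = 0.3292.
τ(478 nm) = 0.143 × (500/478)⁴ × 8.2055 = 0.143 × 1.1972 × 8.2055 = 1.4048.
T(687)/T(478) = exp(τ_B − τ_A) = exp(1.0756) = 2.9316.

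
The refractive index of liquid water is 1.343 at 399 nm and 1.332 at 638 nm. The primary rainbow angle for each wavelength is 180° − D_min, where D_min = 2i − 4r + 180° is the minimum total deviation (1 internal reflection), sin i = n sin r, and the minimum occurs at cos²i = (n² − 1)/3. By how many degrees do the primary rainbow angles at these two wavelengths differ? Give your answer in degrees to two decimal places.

1.58°

At 399 nm (n = 1.343): cos²i = 0.26788 → i = 58.830°, r = 39.577°, D_min = 139.354°, rainbow angle = 40.646°.
At 638 nm (n = 1.332): cos²i = 0.25807 → i = 59.469°, r = 40.290°, D_min = 137.776°, rainbow angle = 42.224°.
Angular width = |40.646° − 42.224°| = 1.578°.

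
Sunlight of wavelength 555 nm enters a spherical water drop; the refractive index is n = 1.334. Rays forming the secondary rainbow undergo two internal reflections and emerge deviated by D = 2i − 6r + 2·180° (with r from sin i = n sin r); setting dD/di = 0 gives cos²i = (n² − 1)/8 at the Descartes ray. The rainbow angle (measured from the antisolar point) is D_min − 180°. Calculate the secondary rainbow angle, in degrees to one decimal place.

51.2°

cos²i = (1.77956 − 1)/8 = 0.09744; i = arccos(0.31216) = 71.810°.
sin r = sin 71.810°/1.334 = 0.71217; r = 45.411°.
D_min = 2·71.810° − 6·45.411° + 360° = 231.153°.
Rainbow angle = D_min − 180° = 51.153°.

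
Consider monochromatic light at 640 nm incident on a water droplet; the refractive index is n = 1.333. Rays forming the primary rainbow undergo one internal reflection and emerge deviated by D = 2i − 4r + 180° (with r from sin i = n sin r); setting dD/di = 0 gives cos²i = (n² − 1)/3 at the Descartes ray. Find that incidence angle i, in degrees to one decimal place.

59.4°

cos²i = (1.333² − 1)/3 = (1.77689 − 1)/3 = 0.25896.
cos i = 0.50888, so i = 59.410°.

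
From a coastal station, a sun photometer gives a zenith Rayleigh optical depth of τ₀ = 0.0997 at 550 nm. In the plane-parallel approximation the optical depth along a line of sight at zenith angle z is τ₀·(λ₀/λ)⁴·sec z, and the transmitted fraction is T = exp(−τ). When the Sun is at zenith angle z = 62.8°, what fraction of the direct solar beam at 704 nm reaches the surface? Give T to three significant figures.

sec 62.8° = 2.1877.
τ = 0.0997 × (550/704)⁴ × 2.1877 = 0.0997 × 0.3725 × 2.1877 = 0.0813.
T = exp(−0.0813) = 0.9220.

0.922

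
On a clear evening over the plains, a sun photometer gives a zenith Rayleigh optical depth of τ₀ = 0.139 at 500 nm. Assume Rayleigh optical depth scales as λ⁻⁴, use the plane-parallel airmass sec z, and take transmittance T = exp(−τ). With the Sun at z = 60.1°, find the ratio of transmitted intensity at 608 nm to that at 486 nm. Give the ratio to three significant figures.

Airmass: sec 60.1° = 2.0061.
τ(608 nm) = 0.139 × (500/608)⁴ × 2.0061 = 0.139 × 0.4574 × 2.0061 = 0.1275.
τ(486 nm) = 0.139 × (500/486)⁴ × 2.0061 = 0.139 × 1.1203 × 2.0061 = 0.3124.
T(608)/T(486) = exp(τ_B − τ_A) = exp(0.1849) = 1.2030.

1.20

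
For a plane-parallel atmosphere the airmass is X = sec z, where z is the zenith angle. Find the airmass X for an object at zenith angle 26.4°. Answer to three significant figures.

X = sec z = 1/cos 26.4° = 1/0.8957 = 1.1164.

1.12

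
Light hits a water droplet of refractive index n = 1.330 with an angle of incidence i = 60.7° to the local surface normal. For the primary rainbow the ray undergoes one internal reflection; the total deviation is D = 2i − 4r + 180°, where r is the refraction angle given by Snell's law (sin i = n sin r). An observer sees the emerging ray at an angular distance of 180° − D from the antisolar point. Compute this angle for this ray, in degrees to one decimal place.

42.5°

sin r = sin 60.7° / 1.330 = 0.8721/1.330 = 0.6557; r = 40.97°.
D = 2·60.7° − 4·40.97° + 180° = 121.40° − 163.89° + 180° = 137.51°.
Angle from antisolar point = 180° − D = 42.49°.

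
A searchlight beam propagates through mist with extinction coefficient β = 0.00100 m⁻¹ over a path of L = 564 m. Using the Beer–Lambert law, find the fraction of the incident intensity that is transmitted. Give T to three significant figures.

τ = β·L = 0.00100 × 564 = 0.5640.
T = exp(−0.5640) = 0.5689.

0.569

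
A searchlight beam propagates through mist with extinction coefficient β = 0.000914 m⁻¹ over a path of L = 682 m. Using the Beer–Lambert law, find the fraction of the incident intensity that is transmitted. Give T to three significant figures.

τ = β·L = 0.000914 × 682 = 0.6233.
T = exp(−0.6233) = 0.5361.

0.536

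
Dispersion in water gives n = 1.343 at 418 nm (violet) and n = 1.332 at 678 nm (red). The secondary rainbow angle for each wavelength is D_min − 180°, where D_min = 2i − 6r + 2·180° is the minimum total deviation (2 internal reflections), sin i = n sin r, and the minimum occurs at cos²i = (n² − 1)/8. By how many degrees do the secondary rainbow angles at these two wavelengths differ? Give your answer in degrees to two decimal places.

2.85°

At 418 nm (n = 1.343): cos²i = 0.10046 → i = 71.522°, r = 44.928°, D_min = 233.478°, rainbow angle = 53.478°.
At 678 nm (n = 1.332): cos²i = 0.09678 → i = 71.875°, r = 45.520°, D_min = 230.628°, rainbow angle = 50.628°.
Angular width = |53.478° − 50.628°| = 2.849°.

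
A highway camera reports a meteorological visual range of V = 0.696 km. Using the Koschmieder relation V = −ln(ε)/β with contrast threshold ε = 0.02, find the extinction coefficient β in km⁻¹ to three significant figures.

5.62 km⁻¹

β = −ln(0.02) / V = 3.912 / 0.696 = 5.6207 km⁻¹.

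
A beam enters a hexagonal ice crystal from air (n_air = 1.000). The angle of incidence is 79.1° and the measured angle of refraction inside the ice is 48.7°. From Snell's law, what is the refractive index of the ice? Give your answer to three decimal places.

1.307

n = sin θ_i / sin θ_r = sin 79.1° / sin 48.7° = 0.9820 / 0.7513 = 1.3071.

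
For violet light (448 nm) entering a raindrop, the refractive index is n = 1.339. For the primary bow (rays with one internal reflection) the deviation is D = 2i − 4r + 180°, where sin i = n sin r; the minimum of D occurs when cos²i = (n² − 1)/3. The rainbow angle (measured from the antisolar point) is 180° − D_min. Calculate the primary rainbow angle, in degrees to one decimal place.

cos²i = (1.79292 − 1)/3 = 0.26431; i = arccos(0.51411) = 59.062°.
sin r = sin 59.062°/1.339 = 0.64057; r = 39.834°.
D_min = 2·59.062° − 4·39.834° + 180° = 138.786°.
Rainbow angle = 180° − D_min = 41.214°.

41.2°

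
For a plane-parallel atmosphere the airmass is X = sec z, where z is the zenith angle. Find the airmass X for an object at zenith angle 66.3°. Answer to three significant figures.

2.49

X = sec z = 1/cos 66.3° = 1/0.4019 = 2.4879.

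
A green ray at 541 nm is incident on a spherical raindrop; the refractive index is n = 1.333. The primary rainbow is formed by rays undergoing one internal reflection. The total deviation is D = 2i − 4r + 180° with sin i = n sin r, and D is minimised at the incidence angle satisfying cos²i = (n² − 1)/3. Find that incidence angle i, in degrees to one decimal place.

59.4°

cos²i = (1.333² − 1)/3 = (1.77689 − 1)/3 = 0.25896.
cos i = 0.50888, so i = 59.410°.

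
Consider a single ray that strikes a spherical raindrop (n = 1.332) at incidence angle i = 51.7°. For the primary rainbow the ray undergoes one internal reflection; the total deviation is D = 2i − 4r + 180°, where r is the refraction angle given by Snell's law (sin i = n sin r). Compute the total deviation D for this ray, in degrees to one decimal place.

139.0°

sin r = sin 51.7° / 1.332 = 0.7848/1.332 = 0.5892; r = 36.10°.
D = 2·51.7° − 4·36.10° + 180° = 103.40° − 144.39° + 180° = 139.01°.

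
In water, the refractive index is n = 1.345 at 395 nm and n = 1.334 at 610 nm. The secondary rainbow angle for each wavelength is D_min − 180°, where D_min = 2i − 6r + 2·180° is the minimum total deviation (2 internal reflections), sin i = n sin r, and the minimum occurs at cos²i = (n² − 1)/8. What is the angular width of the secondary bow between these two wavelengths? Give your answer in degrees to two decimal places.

At 395 nm (n = 1.345): cos²i = 0.10113 → i = 71.458°, r = 44.821°, D_min = 233.987°, rainbow angle = 53.987°.
At 610 nm (n = 1.334): cos²i = 0.09744 → i = 71.810°, r = 45.411°, D_min = 231.153°, rainbow angle = 51.153°.
Angular width = |53.987° − 51.153°| = 2.835°.

2.83°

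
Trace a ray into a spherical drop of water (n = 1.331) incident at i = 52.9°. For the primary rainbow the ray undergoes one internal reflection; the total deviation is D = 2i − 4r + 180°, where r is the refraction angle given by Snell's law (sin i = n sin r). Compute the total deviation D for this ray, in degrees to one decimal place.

sin r = sin 52.9° / 1.331 = 0.7976/1.331 = 0.5992; r = 36.82°.
D = 2·52.9° − 4·36.82° + 180° = 105.80° − 147.26° + 180° = 138.54°.

138.5°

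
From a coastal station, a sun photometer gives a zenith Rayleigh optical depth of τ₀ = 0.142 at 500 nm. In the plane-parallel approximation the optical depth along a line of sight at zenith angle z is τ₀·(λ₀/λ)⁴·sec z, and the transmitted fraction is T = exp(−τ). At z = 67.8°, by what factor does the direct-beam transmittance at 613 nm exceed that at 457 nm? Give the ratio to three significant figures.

Airmass: sec 67.8° = 2.6466.
τ(613 nm) = 0.142 × (500/613)⁴ × 2.6466 = 0.142 × 0.4426 × 2.6466 = 0.1663.
τ(457 nm) = 0.142 × (500/457)⁴ × 2.6466 = 0.142 × 1.4329 × 2.6466 = 0.5385.
T(613)/T(457) = exp(τ_B − τ_A) = exp(0.3722) = 1.4509.

1.45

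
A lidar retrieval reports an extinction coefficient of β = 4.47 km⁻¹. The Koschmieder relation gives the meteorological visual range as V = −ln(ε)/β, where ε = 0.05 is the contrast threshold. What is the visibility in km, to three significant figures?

0.670 km

V = −ln(0.05) / 4.47 = 2.996 / 4.47 = 0.6702 km.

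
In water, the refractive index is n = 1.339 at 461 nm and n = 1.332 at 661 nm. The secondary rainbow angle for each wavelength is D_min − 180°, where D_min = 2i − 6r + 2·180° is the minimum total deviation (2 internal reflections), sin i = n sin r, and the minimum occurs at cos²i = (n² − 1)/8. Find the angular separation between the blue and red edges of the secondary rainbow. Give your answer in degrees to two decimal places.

At 461 nm (n = 1.339): cos²i = 0.09912 → i = 71.650°, r = 45.141°, D_min = 232.451°, rainbow angle = 52.451°.
At 661 nm (n = 1.332): cos²i = 0.09678 → i = 71.875°, r = 45.520°, D_min = 230.628°, rainbow angle = 50.628°.
Angular width = |52.451° − 50.628°| = 1.823°.

1.82°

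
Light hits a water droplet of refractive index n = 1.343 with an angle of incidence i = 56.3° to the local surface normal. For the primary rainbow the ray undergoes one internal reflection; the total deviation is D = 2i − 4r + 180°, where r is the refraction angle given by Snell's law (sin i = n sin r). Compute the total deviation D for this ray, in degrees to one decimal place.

139.5°

sin r = sin 56.3° / 1.343 = 0.8320/1.343 = 0.6195; r = 38.28°.
D = 2·56.3° − 4·38.28° + 180° = 112.60° − 153.11° + 180° = 139.49°.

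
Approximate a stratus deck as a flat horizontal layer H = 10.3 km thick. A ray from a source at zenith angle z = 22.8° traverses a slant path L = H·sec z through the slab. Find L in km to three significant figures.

sec z = 1/cos 22.8° = 1.0848.
L = 10.3 × 1.0848 = 11.173 km.

11.2 km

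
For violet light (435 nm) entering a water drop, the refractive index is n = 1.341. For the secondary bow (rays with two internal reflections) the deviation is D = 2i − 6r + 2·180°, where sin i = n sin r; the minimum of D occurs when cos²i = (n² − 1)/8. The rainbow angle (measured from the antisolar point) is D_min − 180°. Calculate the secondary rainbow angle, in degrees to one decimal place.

cos²i = (1.79828 − 1)/8 = 0.09979; i = arccos(0.31589) = 71.586°.
sin r = sin 71.586°/1.341 = 0.70753; r = 45.034°.
D_min = 2·71.586° − 6·45.034° + 360° = 232.966°.
Rainbow angle = D_min − 180° = 52.966°.

53.0°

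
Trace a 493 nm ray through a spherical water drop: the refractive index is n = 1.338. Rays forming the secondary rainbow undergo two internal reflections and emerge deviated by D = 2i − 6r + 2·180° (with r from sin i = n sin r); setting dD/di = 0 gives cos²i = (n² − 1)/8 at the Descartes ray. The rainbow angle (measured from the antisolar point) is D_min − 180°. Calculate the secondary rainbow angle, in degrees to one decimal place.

cos²i = (1.79024 − 1)/8 = 0.09878; i = arccos(0.31429) = 71.682°.
sin r = sin 71.682°/1.338 = 0.70951; r = 45.195°.
D_min = 2·71.682° − 6·45.195° + 360° = 232.193°.
Rainbow angle = D_min − 180° = 52.193°.

52.2°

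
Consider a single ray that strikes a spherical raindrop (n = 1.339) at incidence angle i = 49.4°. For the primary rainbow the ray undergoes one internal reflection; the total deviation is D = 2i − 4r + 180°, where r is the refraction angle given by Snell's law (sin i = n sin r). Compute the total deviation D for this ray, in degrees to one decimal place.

sin r = sin 49.4° / 1.339 = 0.7593/1.339 = 0.5670; r = 34.54°.
D = 2·49.4° − 4·34.54° + 180° = 98.80° − 138.18° + 180° = 140.62°.

140.6°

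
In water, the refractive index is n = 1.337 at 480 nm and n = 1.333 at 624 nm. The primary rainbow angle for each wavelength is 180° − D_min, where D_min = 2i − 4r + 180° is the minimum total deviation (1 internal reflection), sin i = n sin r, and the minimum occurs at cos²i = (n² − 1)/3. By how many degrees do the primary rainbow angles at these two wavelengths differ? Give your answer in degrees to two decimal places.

At 480 nm (n = 1.337): cos²i = 0.26252 → i = 59.178°, r = 39.964°, D_min = 138.500°, rainbow angle = 41.500°.
At 624 nm (n = 1.333): cos²i = 0.25896 → i = 59.410°, r = 40.225°, D_min = 137.922°, rainbow angle = 42.078°.
Angular width = |41.500° − 42.078°| = 0.578°.

0.58°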